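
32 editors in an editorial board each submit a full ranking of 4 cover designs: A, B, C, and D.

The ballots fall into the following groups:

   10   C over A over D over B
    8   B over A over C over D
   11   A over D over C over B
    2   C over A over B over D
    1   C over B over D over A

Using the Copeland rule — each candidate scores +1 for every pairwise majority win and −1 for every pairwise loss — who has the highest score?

A

Pairwise results:
  A vs B: A wins 23–9.
  A vs C: A wins 19–13.
  A vs D: A wins 31–1.
  B vs C: C wins 24–8.
  B vs D: D wins 21–11.
  C vs D: C wins 21–11.
Copeland scores (wins − losses):
  A: 3 − 0 = 3
  B: 0 − 3 = -3
  C: 2 − 1 = 1
  D: 1 − 2 = -1
A has the best Copeland score.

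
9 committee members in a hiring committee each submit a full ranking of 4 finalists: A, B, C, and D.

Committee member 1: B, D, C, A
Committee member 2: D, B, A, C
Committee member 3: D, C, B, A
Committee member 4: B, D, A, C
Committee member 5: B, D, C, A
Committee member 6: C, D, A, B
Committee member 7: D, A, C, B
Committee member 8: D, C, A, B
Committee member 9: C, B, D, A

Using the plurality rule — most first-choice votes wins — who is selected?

First-place vote totals:
  A: 0
  B: 3
  C: 2
  D: 4
D has the most first-place votes.

D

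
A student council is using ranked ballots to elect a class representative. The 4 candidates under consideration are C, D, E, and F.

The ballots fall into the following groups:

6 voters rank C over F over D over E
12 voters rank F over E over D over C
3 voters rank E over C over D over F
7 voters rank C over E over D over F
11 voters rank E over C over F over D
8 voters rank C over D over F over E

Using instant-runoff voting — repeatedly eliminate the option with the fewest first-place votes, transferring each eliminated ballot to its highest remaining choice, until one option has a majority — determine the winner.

E

Round 1: C 21, E 14, F 12, D 0. D has the fewest and is eliminated.
Round 2: C 21, E 14, F 12. F has the fewest and is eliminated.
Round 3: E 26, C 21. E has a majority.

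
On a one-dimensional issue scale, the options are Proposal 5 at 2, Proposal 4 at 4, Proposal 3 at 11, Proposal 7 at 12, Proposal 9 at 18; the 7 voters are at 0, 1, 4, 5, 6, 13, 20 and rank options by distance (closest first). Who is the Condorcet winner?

Proposal 4

With single-peaked preferences on a line, the Condorcet winner is the candidate closest to the median voter.
The median voter (position 5) is closest to Proposal 4 at 4.
Check: Proposal 4 vs Proposal 7 — voters closer to Proposal 4: 5 of 7.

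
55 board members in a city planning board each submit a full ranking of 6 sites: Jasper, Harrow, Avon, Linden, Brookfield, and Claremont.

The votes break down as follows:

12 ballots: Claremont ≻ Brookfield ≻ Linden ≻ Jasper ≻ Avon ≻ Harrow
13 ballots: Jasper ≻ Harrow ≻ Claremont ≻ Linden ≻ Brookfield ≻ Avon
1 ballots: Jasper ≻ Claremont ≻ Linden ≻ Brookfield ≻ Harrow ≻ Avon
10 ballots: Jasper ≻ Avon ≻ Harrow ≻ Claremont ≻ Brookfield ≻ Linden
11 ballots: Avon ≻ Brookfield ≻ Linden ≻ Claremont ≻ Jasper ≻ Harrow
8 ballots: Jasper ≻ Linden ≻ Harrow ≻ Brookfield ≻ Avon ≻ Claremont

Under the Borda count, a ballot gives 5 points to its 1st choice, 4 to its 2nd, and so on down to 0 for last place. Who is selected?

Borda scores:
  Jasper: 12·2 + 13·5 + 5 + 10·5 + 11·1 + 8·5 = 195
  Harrow: 12·0 + 13·4 + 1 + 10·3 + 11·0 + 8·3 = 107
  Avon: 12·1 + 13·0 + 0 + 10·4 + 11·5 + 8·1 = 115
  Linden: 12·3 + 13·2 + 3 + 10·0 + 11·3 + 8·4 = 130
  Brookfield: 12·4 + 13·1 + 2 + 10·1 + 11·4 + 8·2 = 133
  Claremont: 12·5 + 13·3 + 4 + 10·2 + 11·2 + 8·0 = 145
Jasper has the highest total.

Jasper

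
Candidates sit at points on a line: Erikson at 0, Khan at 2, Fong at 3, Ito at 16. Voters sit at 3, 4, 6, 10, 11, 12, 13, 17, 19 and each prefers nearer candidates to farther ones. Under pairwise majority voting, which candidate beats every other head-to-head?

Ito

With single-peaked preferences on a line, the Condorcet winner is the candidate closest to the median voter.
The median voter (position 11) is closest to Ito at 16.
Check: Ito vs Fong — voters closer to Ito: 6 of 9.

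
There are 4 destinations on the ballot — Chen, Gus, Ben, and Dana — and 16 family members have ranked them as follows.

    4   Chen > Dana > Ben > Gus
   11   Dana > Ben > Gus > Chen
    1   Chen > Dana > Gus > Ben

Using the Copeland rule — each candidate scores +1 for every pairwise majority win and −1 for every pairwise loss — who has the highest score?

Dana

Pairwise results:
  Chen vs Gus: Gus wins 11–5.
  Chen vs Ben: Ben wins 11–5.
  Chen vs Dana: Dana wins 11–5.
  Gus vs Ben: Ben wins 15–1.
  Gus vs Dana: Dana wins 16–0.
  Ben vs Dana: Dana wins 16–0.
Copeland scores (wins − losses):
  Chen: 0 − 3 = -3
  Gus: 1 − 2 = -1
  Ben: 2 − 1 = 1
  Dana: 3 − 0 = 3
Dana has the best Copeland score.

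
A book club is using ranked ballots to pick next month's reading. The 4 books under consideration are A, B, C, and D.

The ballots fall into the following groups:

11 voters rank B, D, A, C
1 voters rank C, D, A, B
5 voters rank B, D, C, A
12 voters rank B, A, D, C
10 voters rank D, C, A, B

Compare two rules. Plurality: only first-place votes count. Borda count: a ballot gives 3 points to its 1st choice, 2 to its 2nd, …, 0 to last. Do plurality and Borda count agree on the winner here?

Plurality first-place counts: A 0, B 28, C 1, D 10 → B.
Borda totals: A 46, B 84, C 28, D 76 → B.
The two rules agree on B.

Yes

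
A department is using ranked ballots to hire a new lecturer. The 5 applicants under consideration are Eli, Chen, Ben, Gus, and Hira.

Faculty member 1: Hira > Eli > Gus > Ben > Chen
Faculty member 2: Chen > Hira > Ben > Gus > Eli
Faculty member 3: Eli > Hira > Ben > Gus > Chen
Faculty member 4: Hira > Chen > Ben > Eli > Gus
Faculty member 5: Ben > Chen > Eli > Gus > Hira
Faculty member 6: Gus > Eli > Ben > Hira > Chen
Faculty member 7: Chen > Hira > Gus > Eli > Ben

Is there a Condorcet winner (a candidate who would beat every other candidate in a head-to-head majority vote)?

Yes

Head-to-head results (7 voters total):
Eli vs Chen: Chen wins 4–3.
Eli vs Ben: Eli wins 4–3.
Eli vs Gus: Eli wins 4–3.
Eli vs Hira: Hira wins 4–3.
Chen vs Ben: Ben wins 4–3.
Chen vs Gus: Chen wins 4–3.
Chen vs Hira: Hira wins 4–3.
Ben vs Gus: Ben wins 4–3.
Ben vs Hira: Hira wins 5–2.
Gus vs Hira: Hira wins 5–2.
Hira beats each rival — Eli (4–3), Chen (4–3), Ben (5–2), Gus (5–2) — so Hira is the Condorcet winner.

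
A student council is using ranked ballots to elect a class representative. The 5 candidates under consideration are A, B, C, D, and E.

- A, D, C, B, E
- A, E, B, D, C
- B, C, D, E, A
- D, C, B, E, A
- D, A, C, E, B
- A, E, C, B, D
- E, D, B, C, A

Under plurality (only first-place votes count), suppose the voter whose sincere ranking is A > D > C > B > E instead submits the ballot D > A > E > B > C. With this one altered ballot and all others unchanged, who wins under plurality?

D

First-place totals with the altered ballot: A 2, B 1, C 0, D 3, E 1.
The switch changes the winner from A to D.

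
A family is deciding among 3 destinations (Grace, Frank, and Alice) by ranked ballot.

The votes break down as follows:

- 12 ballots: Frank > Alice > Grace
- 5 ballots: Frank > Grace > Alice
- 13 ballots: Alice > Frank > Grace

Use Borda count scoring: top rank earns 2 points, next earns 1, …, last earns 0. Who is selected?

Frank

Borda scores:
  Grace: 12·0 + 5·1 + 13·0 = 5
  Frank: 12·2 + 5·2 + 13·1 = 47
  Alice: 12·1 + 5·0 + 13·2 = 38
Frank has the highest total.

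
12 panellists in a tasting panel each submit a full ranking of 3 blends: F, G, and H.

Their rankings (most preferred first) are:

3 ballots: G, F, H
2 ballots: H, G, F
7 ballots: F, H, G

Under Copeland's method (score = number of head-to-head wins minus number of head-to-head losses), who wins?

Pairwise results:
  F vs G: F wins 7–5.
  F vs H: F wins 10–2.
  G vs H: H wins 9–3.
Copeland scores (wins − losses):
  F: 2 − 0 = 2
  G: 0 − 2 = -2
  H: 1 − 1 = 0
F has the best Copeland score.

F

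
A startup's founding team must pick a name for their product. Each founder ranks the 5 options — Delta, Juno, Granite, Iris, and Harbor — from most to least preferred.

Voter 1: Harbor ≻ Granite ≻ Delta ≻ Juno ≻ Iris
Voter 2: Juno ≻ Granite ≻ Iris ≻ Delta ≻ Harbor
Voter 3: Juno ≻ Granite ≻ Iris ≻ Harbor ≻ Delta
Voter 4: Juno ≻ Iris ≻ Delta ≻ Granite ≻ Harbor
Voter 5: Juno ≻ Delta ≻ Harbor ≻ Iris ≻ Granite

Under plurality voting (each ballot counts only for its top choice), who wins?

Juno

First-place vote totals:
  Delta: 0
  Juno: 4
  Granite: 0
  Iris: 0
  Harbor: 1
Juno has the most first-place votes.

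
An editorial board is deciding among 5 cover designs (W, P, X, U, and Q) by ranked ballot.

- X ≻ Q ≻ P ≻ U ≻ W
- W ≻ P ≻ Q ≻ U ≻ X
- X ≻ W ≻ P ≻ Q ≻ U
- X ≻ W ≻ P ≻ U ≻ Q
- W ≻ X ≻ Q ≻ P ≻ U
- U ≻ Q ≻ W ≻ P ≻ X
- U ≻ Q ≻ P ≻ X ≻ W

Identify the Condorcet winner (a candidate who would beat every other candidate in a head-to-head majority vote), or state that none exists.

X

Head-to-head results (7 voters total):
W vs P: W wins 5–2.
W vs X: X wins 4–3.
W vs U: W wins 4–3.
W vs Q: W wins 4–3.
P vs X: X wins 4–3.
P vs U: P wins 5–2.
P vs Q: Q wins 4–3.
X vs U: X wins 4–3.
X vs Q: X wins 4–3.
U vs Q: Q wins 4–3.
X beats each rival — W (4–3), P (4–3), U (4–3), Q (4–3) — so X is the Condorcet winner.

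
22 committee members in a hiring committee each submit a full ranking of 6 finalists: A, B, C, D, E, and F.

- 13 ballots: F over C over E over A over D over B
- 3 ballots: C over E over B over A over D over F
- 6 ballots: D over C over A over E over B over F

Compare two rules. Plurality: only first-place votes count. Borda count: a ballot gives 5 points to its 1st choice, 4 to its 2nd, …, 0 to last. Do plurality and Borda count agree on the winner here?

No

Plurality first-place counts: A 0, B 0, C 3, D 6, E 0, F 13 → F.
Borda totals: A 50, B 15, C 91, D 46, E 63, F 65 → C.
The two rules disagree: plurality picks F, Borda picks C.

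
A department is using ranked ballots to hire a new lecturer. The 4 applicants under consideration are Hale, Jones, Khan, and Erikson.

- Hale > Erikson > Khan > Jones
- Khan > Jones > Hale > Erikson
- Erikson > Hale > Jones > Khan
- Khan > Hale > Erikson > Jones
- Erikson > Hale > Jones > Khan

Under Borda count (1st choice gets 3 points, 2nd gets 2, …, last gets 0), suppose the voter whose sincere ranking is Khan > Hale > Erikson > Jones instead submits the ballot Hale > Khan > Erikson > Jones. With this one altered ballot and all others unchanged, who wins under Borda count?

Hale

Borda totals with the altered ballot: Hale 11, Jones 4, Khan 6, Erikson 9.
The winner is unchanged: still Hale.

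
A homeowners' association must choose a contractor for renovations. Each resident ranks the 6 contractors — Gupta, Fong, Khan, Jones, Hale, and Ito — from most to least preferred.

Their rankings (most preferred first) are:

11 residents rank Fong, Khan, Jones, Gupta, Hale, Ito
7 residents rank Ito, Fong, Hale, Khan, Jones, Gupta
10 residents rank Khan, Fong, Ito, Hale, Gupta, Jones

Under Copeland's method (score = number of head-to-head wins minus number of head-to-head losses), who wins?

Fong

Pairwise results:
  Gupta vs Fong: Fong wins 28–0.
  Gupta vs Khan: Khan wins 28–0.
  Gupta vs Jones: Jones wins 18–10.
  Gupta vs Hale: Hale wins 17–11.
  Gupta vs Ito: Ito wins 17–11.
  Fong vs Khan: Fong wins 18–10.
  Fong vs Jones: Fong wins 28–0.
  Fong vs Hale: Fong wins 28–0.
  Fong vs Ito: Fong wins 21–7.
  Khan vs Jones: Khan wins 28–0.
  Khan vs Hale: Khan wins 21–7.
  Khan vs Ito: Khan wins 21–7.
  Jones vs Hale: Hale wins 17–11.
  Jones vs Ito: Ito wins 17–11.
  Hale vs Ito: Ito wins 17–11.
Copeland scores (wins − losses):
  Gupta: 0 − 5 = -5
  Fong: 5 − 0 = 5
  Khan: 4 − 1 = 3
  Jones: 1 − 4 = -3
  Hale: 2 − 3 = -1
  Ito: 3 − 2 = 1
Fong has the best Copeland score.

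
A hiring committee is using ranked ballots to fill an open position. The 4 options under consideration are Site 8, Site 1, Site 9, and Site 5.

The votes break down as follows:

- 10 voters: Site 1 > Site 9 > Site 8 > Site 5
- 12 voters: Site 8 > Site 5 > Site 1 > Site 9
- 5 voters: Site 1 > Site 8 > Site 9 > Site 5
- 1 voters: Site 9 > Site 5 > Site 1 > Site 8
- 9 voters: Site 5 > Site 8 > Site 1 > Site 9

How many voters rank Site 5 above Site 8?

10

Ballots ranking Site 5 above Site 8: 1+9 = 10.
Ballots ranking Site 8 above Site 5: 10+12+5 = 27.
So 10 of 37 voters prefer Site 5 to Site 8.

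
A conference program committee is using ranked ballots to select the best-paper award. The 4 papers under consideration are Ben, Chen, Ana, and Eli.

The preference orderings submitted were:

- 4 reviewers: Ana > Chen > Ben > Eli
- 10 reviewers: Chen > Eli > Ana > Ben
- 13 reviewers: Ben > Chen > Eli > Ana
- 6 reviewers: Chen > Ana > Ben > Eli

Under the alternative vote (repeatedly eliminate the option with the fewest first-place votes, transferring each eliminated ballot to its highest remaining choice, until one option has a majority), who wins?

Round 1: Chen 16, Ben 13, Ana 4, Eli 0. Eli has the fewest and is eliminated.
Round 2: Chen 16, Ben 13, Ana 4. Ana has the fewest and is eliminated.
Round 3: Chen 20, Ben 13. Chen has a majority.

Chen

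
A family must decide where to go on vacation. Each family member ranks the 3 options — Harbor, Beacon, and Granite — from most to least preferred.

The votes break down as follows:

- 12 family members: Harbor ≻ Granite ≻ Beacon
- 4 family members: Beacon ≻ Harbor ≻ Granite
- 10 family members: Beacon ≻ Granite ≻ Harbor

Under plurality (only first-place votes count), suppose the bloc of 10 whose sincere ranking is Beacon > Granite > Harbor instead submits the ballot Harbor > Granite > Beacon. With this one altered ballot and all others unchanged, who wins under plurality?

First-place totals with the altered ballot: Harbor 22, Beacon 4, Granite 0.
The switch changes the winner from Beacon to Harbor.

Harbor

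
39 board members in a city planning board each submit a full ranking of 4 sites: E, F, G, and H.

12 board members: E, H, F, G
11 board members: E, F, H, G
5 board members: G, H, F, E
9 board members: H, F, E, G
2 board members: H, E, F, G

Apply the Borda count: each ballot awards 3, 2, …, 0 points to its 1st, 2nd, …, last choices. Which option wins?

E

Borda scores:
  E: 12·3 + 11·3 + 5·0 + 9·1 + 2·2 = 82
  F: 12·1 + 11·2 + 5·1 + 9·2 + 2·1 = 59
  G: 12·0 + 11·0 + 5·3 + 9·0 + 2·0 = 15
  H: 12·2 + 11·1 + 5·2 + 9·3 + 2·3 = 78
E has the highest total.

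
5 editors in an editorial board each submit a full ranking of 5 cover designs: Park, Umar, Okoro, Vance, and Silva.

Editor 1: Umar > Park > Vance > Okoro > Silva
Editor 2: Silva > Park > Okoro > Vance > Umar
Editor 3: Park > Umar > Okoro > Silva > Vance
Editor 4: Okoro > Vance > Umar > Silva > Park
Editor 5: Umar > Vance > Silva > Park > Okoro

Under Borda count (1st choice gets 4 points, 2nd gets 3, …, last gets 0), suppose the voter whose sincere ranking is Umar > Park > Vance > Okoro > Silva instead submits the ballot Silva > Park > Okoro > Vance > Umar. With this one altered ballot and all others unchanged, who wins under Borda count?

Silva

Borda totals with the altered ballot: Park 11, Umar 9, Okoro 10, Vance 8, Silva 12.
The switch changes the winner from Umar to Silva.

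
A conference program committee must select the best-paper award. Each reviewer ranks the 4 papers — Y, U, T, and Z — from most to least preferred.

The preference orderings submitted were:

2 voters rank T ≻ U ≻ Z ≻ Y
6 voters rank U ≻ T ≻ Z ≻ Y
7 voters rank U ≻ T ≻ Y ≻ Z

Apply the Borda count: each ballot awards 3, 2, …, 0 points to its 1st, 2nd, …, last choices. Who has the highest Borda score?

Borda scores:
  Y: 2·0 + 6·0 + 7·1 = 7
  U: 2·2 + 6·3 + 7·3 = 43
  T: 2·3 + 6·2 + 7·2 = 32
  Z: 2·1 + 6·1 + 7·0 = 8
U has the highest total.

U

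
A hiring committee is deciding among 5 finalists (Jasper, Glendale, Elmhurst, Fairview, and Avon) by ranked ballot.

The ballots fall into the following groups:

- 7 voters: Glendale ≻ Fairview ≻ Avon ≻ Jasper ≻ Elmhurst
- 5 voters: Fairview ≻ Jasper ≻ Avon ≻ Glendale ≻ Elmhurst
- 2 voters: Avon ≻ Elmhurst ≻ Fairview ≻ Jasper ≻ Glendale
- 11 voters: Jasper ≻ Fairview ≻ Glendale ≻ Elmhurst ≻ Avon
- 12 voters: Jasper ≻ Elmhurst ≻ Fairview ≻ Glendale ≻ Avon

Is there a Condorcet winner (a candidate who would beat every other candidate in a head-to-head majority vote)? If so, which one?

Head-to-head results (37 voters total):
Jasper vs Glendale: Jasper wins 30–7.
Jasper vs Elmhurst: Jasper wins 35–2.
Jasper vs Fairview: Jasper wins 23–14.
Jasper vs Avon: Jasper wins 28–9.
Glendale vs Elmhurst: Glendale wins 23–14.
Glendale vs Fairview: Fairview wins 30–7.
Glendale vs Avon: Glendale wins 30–7.
Elmhurst vs Fairview: Fairview wins 23–14.
Elmhurst vs Avon: Elmhurst wins 23–14.
Fairview vs Avon: Fairview wins 35–2.
Jasper beats each rival — Glendale (30–7), Elmhurst (35–2), Fairview (23–14), Avon (28–9) — so Jasper is the Condorcet winner.

Jasper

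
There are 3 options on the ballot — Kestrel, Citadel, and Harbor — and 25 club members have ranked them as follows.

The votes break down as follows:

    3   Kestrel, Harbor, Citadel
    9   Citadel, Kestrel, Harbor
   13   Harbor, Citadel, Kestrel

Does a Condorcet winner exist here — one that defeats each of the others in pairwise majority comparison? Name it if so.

Head-to-head results (25 voters total):
Kestrel vs Citadel: Citadel wins 22–3.
Kestrel vs Harbor: Harbor wins 13–12.
Citadel vs Harbor: Harbor wins 16–9.
Harbor beats each rival — Kestrel (13–12), Citadel (16–9) — so Harbor is the Condorcet winner.

Harbor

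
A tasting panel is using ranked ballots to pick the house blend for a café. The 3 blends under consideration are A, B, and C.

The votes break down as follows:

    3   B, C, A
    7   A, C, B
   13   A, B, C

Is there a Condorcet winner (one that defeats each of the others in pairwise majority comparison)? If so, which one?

Head-to-head results (23 voters total):
A vs B: A wins 20–3.
A vs C: A wins 20–3.
B vs C: B wins 16–7.
A beats each rival — B (20–3), C (20–3) — so A is the Condorcet winner.

A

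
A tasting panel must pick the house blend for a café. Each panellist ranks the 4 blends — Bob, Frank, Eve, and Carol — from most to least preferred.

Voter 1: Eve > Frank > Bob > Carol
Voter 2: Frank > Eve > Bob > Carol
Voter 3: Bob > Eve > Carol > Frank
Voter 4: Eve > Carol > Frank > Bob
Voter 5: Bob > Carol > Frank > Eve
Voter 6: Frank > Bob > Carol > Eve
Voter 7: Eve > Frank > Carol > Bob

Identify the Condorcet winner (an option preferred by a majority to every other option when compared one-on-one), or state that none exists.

Head-to-head results (7 voters total):
Bob vs Frank: Frank wins 5–2.
Bob vs Eve: Eve wins 4–3.
Bob vs Carol: Bob wins 5–2.
Frank vs Eve: Eve wins 4–3.
Frank vs Carol: Frank wins 4–3.
Eve vs Carol: Eve wins 5–2.
Eve beats each rival — Bob (4–3), Frank (4–3), Carol (5–2) — so Eve is the Condorcet winner.

Eve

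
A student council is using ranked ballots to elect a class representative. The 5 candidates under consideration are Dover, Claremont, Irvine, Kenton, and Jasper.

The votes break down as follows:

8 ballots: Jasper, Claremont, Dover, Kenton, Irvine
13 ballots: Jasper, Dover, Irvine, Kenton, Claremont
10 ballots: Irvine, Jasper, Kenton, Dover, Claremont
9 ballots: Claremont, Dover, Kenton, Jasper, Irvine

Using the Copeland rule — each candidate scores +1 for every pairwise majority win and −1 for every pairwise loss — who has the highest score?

Jasper

Pairwise results:
  Dover vs Claremont: Dover wins 23–17.
  Dover vs Irvine: Dover wins 30–10.
  Dover vs Kenton: Dover wins 30–10.
  Dover vs Jasper: Jasper wins 31–9.
  Claremont vs Irvine: Irvine wins 23–17.
  Claremont vs Kenton: Kenton wins 23–17.
  Claremont vs Jasper: Jasper wins 31–9.
  Irvine vs Kenton: Irvine wins 23–17.
  Irvine vs Jasper: Jasper wins 30–10.
  Kenton vs Jasper: Jasper wins 31–9.
Copeland scores (wins − losses):
  Dover: 3 − 1 = 2
  Claremont: 0 − 4 = -4
  Irvine: 2 − 2 = 0
  Kenton: 1 − 3 = -2
  Jasper: 4 − 0 = 4
Jasper has the best Copeland score.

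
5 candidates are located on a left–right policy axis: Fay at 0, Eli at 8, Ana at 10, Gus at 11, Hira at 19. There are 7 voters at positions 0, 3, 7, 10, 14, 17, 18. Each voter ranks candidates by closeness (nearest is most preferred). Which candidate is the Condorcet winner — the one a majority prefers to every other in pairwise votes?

With single-peaked preferences on a line, the Condorcet winner is the candidate closest to the median voter.
The median voter (position 10) is closest to Ana at 10.
Check: Ana vs Eli — voters closer to Ana: 4 of 7.

Ana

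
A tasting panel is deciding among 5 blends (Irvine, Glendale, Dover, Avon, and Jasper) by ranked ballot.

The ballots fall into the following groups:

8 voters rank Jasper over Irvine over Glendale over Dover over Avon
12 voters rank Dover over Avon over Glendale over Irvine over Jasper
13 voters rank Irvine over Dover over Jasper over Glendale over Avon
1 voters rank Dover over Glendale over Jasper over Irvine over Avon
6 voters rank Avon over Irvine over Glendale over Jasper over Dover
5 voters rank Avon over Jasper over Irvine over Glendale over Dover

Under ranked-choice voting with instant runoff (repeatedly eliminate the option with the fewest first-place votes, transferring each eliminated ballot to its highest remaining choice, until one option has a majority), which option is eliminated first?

Glendale

Round 1: Irvine 13, Dover 13, Avon 11, Jasper 8, Glendale 0. Glendale has the fewest and is eliminated.
Round 2: Irvine 13, Dover 13, Avon 11, Jasper 8. Jasper has the fewest and is eliminated.
Round 3: Irvine 21, Dover 13, Avon 11. Avon has the fewest and is eliminated.
Round 4: Irvine 32, Dover 13. Irvine has a majority.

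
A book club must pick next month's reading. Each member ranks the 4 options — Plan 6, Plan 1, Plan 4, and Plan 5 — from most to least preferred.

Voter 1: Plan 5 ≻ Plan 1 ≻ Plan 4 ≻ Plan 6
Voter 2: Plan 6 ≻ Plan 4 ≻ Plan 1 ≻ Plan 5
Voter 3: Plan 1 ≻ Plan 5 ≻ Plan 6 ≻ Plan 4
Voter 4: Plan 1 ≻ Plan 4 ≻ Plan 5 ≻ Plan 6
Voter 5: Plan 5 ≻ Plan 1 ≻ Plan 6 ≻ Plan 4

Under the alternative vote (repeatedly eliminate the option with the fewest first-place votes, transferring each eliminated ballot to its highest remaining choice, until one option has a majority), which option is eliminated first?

Round 1: Plan 1 2, Plan 5 2, Plan 6 1, Plan 4 0. Plan 4 has the fewest and is eliminated.
Round 2: Plan 1 2, Plan 5 2, Plan 6 1. Plan 6 has the fewest and is eliminated.
Round 3: Plan 1 3, Plan 5 2. Plan 1 has a majority.

Plan 4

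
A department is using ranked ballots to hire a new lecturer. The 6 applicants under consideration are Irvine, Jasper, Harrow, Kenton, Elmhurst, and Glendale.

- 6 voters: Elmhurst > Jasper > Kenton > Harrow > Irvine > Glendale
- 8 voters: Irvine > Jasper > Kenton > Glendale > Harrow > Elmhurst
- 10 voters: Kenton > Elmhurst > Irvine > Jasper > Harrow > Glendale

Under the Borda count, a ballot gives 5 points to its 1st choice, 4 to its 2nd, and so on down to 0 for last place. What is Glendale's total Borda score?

Borda scores:
  Irvine: 6·1 + 8·5 + 10·3 = 76
  Jasper: 6·4 + 8·4 + 10·2 = 76
  Harrow: 6·2 + 8·1 + 10·1 = 30
  Kenton: 6·3 + 8·3 + 10·5 = 92
  Elmhurst: 6·5 + 8·0 + 10·4 = 70
  Glendale: 6·0 + 8·2 + 10·0 = 16

16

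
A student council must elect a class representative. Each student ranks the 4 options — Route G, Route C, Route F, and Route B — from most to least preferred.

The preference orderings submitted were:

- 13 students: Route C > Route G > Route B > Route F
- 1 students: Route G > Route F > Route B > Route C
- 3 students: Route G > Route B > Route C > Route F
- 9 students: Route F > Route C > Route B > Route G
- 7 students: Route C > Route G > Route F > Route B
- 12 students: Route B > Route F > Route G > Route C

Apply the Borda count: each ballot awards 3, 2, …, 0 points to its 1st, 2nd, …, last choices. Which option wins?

Route C

Borda scores:
  Route G: 13·2 + 3 + 3·3 + 9·0 + 7·2 + 12·1 = 64
  Route C: 13·3 + 0 + 3·1 + 9·2 + 7·3 + 12·0 = 81
  Route F: 13·0 + 2 + 3·0 + 9·3 + 7·1 + 12·2 = 60
  Route B: 13·1 + 1 + 3·2 + 9·1 + 7·0 + 12·3 = 65
Route C has the highest total.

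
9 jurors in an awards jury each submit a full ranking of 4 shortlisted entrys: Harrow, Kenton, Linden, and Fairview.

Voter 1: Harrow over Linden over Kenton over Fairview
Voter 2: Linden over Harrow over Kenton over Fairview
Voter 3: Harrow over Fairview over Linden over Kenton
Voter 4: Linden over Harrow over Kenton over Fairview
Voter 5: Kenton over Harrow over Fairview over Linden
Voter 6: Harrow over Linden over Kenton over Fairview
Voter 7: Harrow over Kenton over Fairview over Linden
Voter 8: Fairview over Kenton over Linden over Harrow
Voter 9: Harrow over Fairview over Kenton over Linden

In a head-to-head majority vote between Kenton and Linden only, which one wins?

Ballots ranking Kenton above Linden: 4.
Ballots ranking Linden above Kenton: 5.
Linden wins the head-to-head, 5–4.

Linden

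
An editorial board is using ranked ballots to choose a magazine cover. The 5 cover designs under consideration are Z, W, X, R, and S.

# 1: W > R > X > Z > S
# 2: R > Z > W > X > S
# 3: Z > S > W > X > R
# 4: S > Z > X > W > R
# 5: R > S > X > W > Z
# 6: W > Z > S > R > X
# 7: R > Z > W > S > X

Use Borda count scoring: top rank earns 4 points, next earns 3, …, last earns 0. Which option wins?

Z

Borda scores:
  Z: 1 + 3 + 4 + 3 + 0 + 3 + 3 = 17
  W: 4 + 2 + 2 + 1 + 1 + 4 + 2 = 16
  X: 2 + 1 + 1 + 2 + 2 + 0 + 0 = 8
  R: 3 + 4 + 0 + 0 + 4 + 1 + 4 = 16
  S: 0 + 0 + 3 + 4 + 3 + 2 + 1 = 13
Z has the highest total.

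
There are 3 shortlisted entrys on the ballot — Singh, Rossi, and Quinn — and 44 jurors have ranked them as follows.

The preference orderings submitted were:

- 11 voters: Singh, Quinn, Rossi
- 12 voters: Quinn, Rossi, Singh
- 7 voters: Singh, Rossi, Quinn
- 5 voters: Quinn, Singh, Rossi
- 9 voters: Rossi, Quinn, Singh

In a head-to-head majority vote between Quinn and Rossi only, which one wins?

Quinn

Ballots ranking Quinn above Rossi: 11+12+5 = 28.
Ballots ranking Rossi above Quinn: 7+9 = 16.
Quinn wins the head-to-head, 28–16.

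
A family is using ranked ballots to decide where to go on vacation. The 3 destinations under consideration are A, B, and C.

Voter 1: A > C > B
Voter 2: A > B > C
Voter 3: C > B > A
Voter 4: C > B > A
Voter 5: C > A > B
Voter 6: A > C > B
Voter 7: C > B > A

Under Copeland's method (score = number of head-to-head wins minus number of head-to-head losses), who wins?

Pairwise results:
  A vs B: A wins 4–3.
  A vs C: C wins 4–3.
  B vs C: C wins 6–1.
Copeland scores (wins − losses):
  A: 1 − 1 = 0
  B: 0 − 2 = -2
  C: 2 − 0 = 2
C has the best Copeland score.

C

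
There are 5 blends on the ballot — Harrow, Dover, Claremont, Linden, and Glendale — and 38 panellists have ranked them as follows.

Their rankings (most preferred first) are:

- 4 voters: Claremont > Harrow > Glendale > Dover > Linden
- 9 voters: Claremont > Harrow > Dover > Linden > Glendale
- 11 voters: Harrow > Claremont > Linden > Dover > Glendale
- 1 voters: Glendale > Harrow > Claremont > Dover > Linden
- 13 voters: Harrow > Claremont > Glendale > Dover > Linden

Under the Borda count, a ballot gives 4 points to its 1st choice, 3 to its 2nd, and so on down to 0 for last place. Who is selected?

Borda scores:
  Harrow: 4·3 + 9·3 + 11·4 + 3 + 13·4 = 138
  Dover: 4·1 + 9·2 + 11·1 + 1 + 13·1 = 47
  Claremont: 4·4 + 9·4 + 11·3 + 2 + 13·3 = 126
  Linden: 4·0 + 9·1 + 11·2 + 0 + 13·0 = 31
  Glendale: 4·2 + 9·0 + 11·0 + 4 + 13·2 = 38
Harrow has the highest total.

Harrow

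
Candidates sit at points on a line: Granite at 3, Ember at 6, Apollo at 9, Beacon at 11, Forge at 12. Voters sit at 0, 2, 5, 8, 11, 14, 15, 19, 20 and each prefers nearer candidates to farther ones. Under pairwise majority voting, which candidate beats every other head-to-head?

Beacon

With single-peaked preferences on a line, the Condorcet winner is the candidate closest to the median voter.
The median voter (position 11) is closest to Beacon at 11.
Check: Beacon vs Apollo — voters closer to Beacon: 5 of 9.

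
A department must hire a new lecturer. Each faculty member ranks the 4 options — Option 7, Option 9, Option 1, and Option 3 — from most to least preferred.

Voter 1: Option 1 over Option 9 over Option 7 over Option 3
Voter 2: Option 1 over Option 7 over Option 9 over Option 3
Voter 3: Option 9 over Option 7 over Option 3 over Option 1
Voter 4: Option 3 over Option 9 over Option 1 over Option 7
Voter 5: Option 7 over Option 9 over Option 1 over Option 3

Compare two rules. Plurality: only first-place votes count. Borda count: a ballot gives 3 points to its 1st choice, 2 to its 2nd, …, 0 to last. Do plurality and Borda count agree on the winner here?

No

Plurality first-place counts: Option 7 1, Option 9 1, Option 1 2, Option 3 1 → Option 1.
Borda totals: Option 7 8, Option 9 10, Option 1 8, Option 3 4 → Option 9.
The two rules disagree: plurality picks Option 1, Borda picks Option 9.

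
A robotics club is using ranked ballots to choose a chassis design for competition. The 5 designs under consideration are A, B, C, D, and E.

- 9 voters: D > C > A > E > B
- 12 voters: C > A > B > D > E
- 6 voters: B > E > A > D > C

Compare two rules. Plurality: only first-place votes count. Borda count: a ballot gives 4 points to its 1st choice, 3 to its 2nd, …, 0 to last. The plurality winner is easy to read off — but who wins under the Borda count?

Plurality first-place counts: A 0, B 6, C 12, D 9, E 0 → C.
Borda totals: A 66, B 48, C 75, D 54, E 27 → C.

C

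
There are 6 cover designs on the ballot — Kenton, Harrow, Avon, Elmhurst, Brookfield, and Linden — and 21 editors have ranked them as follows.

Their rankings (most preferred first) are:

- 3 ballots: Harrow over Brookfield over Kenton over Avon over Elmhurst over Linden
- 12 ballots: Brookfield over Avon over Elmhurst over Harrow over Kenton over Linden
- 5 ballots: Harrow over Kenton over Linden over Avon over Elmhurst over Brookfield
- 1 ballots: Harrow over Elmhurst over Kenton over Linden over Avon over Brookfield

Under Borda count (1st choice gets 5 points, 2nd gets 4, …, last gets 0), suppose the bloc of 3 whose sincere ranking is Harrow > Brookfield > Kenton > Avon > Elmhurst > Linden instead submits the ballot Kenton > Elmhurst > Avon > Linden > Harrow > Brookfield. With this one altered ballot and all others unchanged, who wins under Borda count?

Avon

Borda totals with the altered ballot: Kenton 50, Harrow 57, Avon 68, Elmhurst 57, Brookfield 60, Linden 23.
The switch changes the winner from Brookfield to Avon.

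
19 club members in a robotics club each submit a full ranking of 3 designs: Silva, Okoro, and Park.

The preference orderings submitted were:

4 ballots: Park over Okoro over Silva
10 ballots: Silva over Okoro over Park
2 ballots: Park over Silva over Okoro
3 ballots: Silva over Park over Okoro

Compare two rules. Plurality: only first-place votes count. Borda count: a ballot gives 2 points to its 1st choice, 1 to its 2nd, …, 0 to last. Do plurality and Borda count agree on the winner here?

Plurality first-place counts: Silva 13, Okoro 0, Park 6 → Silva.
Borda totals: Silva 28, Okoro 14, Park 15 → Silva.
The two rules agree on Silva.

Yes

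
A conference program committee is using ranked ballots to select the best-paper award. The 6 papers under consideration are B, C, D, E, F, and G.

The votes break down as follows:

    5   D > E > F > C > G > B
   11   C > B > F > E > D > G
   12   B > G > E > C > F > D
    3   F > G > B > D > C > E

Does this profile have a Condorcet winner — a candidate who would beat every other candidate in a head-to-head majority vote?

No

Head-to-head results (31 voters total):
B vs C: C wins 16–15.
B vs D: B wins 26–5.
B vs E: B wins 26–5.
B vs F: B wins 23–8.
B vs G: B wins 23–8.
C vs D: C wins 23–8.
C vs E: E wins 17–14.
C vs F: C wins 23–8.
C vs G: C wins 16–15.
D vs E: E wins 23–8.
D vs F: F wins 26–5.
D vs G: D wins 16–15.
E vs F: E wins 17–14.
E vs G: E wins 16–15.
F vs G: F wins 19–12.
No candidate beats all others: B beats E beats C beats B, a majority cycle.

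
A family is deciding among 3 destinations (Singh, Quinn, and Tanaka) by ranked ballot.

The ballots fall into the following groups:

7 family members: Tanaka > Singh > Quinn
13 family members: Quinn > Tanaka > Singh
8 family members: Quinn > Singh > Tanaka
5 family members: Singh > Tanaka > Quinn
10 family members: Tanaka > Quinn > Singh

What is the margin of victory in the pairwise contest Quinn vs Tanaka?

1

Ballots ranking Quinn above Tanaka: 13+8 = 21.
Ballots ranking Tanaka above Quinn: 7+5+10 = 22.
Tanaka wins 22–21, a margin of 1.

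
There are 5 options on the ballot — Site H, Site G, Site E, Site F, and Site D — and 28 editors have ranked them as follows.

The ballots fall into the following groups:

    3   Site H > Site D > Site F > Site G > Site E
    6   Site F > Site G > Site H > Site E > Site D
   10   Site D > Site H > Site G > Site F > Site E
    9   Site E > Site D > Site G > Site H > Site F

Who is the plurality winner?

First-place vote totals:
  Site H: 3
  Site G: 0
  Site E: 9
  Site F: 6
  Site D: 10
Site D has the most first-place votes.

Site D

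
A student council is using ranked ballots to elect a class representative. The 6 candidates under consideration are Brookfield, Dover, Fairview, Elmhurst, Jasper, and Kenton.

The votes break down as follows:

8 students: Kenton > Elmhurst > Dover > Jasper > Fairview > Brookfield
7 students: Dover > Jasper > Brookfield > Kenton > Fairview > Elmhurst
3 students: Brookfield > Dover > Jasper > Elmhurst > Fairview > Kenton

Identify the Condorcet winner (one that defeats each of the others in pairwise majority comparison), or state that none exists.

Head-to-head results (18 voters total):
Brookfield vs Dover: Dover wins 15–3.
Brookfield vs Fairview: Brookfield wins 10–8.
Brookfield vs Elmhurst: Brookfield wins 10–8.
Brookfield vs Jasper: Jasper wins 15–3.
Brookfield vs Kenton: Brookfield wins 10–8.
Dover vs Fairview: Dover wins 18–0.
Dover vs Elmhurst: Dover wins 10–8.
Dover vs Jasper: Dover wins 18–0.
Dover vs Kenton: Dover wins 10–8.
Fairview vs Elmhurst: Elmhurst wins 11–7.
Fairview vs Jasper: Jasper wins 18–0.
Fairview vs Kenton: Kenton wins 15–3.
Elmhurst vs Jasper: Jasper wins 10–8.
Elmhurst vs Kenton: Kenton wins 15–3.
Jasper vs Kenton: Jasper wins 10–8.
Dover beats each rival — Brookfield (15–3), Fairview (18–0), Elmhurst (10–8), Jasper (18–0), Kenton (10–8) — so Dover is the Condorcet winner.

Dover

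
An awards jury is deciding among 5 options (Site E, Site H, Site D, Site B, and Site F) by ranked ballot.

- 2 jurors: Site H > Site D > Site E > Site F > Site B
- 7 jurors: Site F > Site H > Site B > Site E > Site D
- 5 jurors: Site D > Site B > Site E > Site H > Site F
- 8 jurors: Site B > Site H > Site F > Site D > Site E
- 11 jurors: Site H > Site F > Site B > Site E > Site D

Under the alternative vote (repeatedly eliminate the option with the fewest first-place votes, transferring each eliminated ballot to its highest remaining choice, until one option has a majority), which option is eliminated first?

Round 1: Site H 13, Site B 8, Site F 7, Site D 5, Site E 0. Site E has the fewest and is eliminated.
Round 2: Site H 13, Site B 8, Site F 7, Site D 5. Site D has the fewest and is eliminated.
Round 3: Site H 13, Site B 13, Site F 7. Site F has the fewest and is eliminated.
Round 4: Site H 20, Site B 13. Site H has a majority.

Site E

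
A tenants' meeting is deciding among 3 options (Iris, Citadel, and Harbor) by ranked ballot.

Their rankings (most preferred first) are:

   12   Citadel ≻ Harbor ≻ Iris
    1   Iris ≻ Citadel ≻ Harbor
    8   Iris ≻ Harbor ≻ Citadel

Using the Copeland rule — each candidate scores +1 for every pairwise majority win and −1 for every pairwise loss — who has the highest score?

Pairwise results:
  Iris vs Citadel: Citadel wins 12–9.
  Iris vs Harbor: Harbor wins 12–9.
  Citadel vs Harbor: Citadel wins 13–8.
Copeland scores (wins − losses):
  Iris: 0 − 2 = -2
  Citadel: 2 − 0 = 2
  Harbor: 1 − 1 = 0
Citadel has the best Copeland score.

Citadel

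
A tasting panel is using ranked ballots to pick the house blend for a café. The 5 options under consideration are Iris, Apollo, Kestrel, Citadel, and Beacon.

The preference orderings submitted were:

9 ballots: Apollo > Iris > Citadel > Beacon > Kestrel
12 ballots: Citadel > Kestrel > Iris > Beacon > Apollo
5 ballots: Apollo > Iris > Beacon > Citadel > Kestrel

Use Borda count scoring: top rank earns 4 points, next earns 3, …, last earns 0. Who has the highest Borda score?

Citadel

Borda scores:
  Iris: 9·3 + 12·2 + 5·3 = 66
  Apollo: 9·4 + 12·0 + 5·4 = 56
  Kestrel: 9·0 + 12·3 + 5·0 = 36
  Citadel: 9·2 + 12·4 + 5·1 = 71
  Beacon: 9·1 + 12·1 + 5·2 = 31
Citadel has the highest total.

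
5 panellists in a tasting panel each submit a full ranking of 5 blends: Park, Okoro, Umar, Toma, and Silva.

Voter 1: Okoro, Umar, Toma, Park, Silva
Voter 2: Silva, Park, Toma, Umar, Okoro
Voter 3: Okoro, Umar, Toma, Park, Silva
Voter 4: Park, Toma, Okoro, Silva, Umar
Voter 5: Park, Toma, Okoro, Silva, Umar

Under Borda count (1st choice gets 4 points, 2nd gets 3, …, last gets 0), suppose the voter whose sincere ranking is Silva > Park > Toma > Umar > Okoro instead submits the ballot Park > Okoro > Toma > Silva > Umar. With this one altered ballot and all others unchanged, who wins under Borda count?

Borda totals with the altered ballot: Park 14, Okoro 15, Umar 6, Toma 12, Silva 3.
The switch changes the winner from Park to Okoro.

Okoro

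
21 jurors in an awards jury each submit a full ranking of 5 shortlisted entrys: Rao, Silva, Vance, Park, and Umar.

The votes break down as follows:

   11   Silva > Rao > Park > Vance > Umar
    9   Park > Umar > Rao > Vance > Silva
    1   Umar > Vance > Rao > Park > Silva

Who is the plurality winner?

First-place vote totals:
  Rao: 0
  Silva: 11
  Vance: 0
  Park: 9
  Umar: 1
Silva has the most first-place votes.

Silva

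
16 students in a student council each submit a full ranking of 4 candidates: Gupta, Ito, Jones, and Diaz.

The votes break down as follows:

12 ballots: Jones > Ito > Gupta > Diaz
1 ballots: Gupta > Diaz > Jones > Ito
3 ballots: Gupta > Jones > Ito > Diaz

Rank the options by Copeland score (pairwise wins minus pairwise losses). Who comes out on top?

Jones

Pairwise results:
  Gupta vs Ito: Ito wins 12–4.
  Gupta vs Jones: Jones wins 12–4.
  Gupta vs Diaz: Gupta wins 16–0.
  Ito vs Jones: Jones wins 16–0.
  Ito vs Diaz: Ito wins 15–1.
  Jones vs Diaz: Jones wins 15–1.
Copeland scores (wins − losses):
  Gupta: 1 − 2 = -1
  Ito: 2 − 1 = 1
  Jones: 3 − 0 = 3
  Diaz: 0 − 3 = -3
Jones has the best Copeland score.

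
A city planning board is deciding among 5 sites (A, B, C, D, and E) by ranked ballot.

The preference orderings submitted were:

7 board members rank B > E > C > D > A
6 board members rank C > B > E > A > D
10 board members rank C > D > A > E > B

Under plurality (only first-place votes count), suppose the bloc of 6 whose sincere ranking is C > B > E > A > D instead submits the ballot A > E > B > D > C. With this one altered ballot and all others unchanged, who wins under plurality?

C

First-place totals with the altered ballot: A 6, B 7, C 10, D 0, E 0.
The winner is unchanged: still C.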